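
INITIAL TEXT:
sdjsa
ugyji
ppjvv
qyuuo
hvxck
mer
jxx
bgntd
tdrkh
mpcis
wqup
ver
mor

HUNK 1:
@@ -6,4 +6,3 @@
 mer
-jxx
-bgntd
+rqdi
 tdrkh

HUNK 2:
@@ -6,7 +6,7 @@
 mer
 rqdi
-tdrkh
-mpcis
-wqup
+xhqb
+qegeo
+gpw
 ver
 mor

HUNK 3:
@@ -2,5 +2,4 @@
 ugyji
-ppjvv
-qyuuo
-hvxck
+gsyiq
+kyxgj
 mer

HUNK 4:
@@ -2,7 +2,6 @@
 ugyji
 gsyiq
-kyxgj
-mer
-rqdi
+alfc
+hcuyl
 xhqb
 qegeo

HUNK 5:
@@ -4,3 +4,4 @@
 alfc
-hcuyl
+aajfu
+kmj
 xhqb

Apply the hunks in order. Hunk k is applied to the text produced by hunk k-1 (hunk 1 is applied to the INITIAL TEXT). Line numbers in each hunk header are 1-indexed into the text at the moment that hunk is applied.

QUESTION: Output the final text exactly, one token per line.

Hunk 1: at line 6 remove [jxx,bgntd] add [rqdi] -> 12 lines: sdjsa ugyji ppjvv qyuuo hvxck mer rqdi tdrkh mpcis wqup ver mor
Hunk 2: at line 6 remove [tdrkh,mpcis,wqup] add [xhqb,qegeo,gpw] -> 12 lines: sdjsa ugyji ppjvv qyuuo hvxck mer rqdi xhqb qegeo gpw ver mor
Hunk 3: at line 2 remove [ppjvv,qyuuo,hvxck] add [gsyiq,kyxgj] -> 11 lines: sdjsa ugyji gsyiq kyxgj mer rqdi xhqb qegeo gpw ver mor
Hunk 4: at line 2 remove [kyxgj,mer,rqdi] add [alfc,hcuyl] -> 10 lines: sdjsa ugyji gsyiq alfc hcuyl xhqb qegeo gpw ver mor
Hunk 5: at line 4 remove [hcuyl] add [aajfu,kmj] -> 11 lines: sdjsa ugyji gsyiq alfc aajfu kmj xhqb qegeo gpw ver mor

Answer: sdjsa
ugyji
gsyiq
alfc
aajfu
kmj
xhqb
qegeo
gpw
ver
mor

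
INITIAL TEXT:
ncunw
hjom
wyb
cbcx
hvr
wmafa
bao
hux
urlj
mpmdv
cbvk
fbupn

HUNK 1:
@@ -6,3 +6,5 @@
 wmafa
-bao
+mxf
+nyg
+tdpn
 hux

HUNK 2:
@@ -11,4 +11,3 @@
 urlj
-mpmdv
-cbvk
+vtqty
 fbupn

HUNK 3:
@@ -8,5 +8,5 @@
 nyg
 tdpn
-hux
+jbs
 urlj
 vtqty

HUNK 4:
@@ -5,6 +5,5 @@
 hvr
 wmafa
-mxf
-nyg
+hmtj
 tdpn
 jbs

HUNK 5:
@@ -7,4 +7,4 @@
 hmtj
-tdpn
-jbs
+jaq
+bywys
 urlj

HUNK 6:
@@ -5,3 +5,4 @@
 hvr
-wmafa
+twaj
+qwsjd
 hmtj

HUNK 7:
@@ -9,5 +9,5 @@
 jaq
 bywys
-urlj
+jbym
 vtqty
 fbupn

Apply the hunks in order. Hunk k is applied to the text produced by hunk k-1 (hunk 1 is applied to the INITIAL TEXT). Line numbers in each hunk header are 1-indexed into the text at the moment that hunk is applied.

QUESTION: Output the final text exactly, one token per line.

Hunk 1: at line 6 remove [bao] add [mxf,nyg,tdpn] -> 14 lines: ncunw hjom wyb cbcx hvr wmafa mxf nyg tdpn hux urlj mpmdv cbvk fbupn
Hunk 2: at line 11 remove [mpmdv,cbvk] add [vtqty] -> 13 lines: ncunw hjom wyb cbcx hvr wmafa mxf nyg tdpn hux urlj vtqty fbupn
Hunk 3: at line 8 remove [hux] add [jbs] -> 13 lines: ncunw hjom wyb cbcx hvr wmafa mxf nyg tdpn jbs urlj vtqty fbupn
Hunk 4: at line 5 remove [mxf,nyg] add [hmtj] -> 12 lines: ncunw hjom wyb cbcx hvr wmafa hmtj tdpn jbs urlj vtqty fbupn
Hunk 5: at line 7 remove [tdpn,jbs] add [jaq,bywys] -> 12 lines: ncunw hjom wyb cbcx hvr wmafa hmtj jaq bywys urlj vtqty fbupn
Hunk 6: at line 5 remove [wmafa] add [twaj,qwsjd] -> 13 lines: ncunw hjom wyb cbcx hvr twaj qwsjd hmtj jaq bywys urlj vtqty fbupn
Hunk 7: at line 9 remove [urlj] add [jbym] -> 13 lines: ncunw hjom wyb cbcx hvr twaj qwsjd hmtj jaq bywys jbym vtqty fbupn

Answer: ncunw
hjom
wyb
cbcx
hvr
twaj
qwsjd
hmtj
jaq
bywys
jbym
vtqty
fbupn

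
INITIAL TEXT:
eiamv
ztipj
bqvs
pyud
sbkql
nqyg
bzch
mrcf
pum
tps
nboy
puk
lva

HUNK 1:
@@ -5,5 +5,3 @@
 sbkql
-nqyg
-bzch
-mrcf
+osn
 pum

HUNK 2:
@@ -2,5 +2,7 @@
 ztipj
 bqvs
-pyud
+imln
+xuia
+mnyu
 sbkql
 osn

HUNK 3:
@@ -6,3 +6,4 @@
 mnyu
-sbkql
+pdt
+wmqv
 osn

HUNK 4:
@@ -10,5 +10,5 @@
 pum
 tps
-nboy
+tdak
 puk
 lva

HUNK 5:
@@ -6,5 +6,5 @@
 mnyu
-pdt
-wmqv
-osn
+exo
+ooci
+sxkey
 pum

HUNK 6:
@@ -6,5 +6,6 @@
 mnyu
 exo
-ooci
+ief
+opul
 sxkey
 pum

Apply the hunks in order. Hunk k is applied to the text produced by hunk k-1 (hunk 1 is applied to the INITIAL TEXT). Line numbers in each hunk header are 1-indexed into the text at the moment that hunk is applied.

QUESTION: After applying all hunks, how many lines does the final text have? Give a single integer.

Hunk 1: at line 5 remove [nqyg,bzch,mrcf] add [osn] -> 11 lines: eiamv ztipj bqvs pyud sbkql osn pum tps nboy puk lva
Hunk 2: at line 2 remove [pyud] add [imln,xuia,mnyu] -> 13 lines: eiamv ztipj bqvs imln xuia mnyu sbkql osn pum tps nboy puk lva
Hunk 3: at line 6 remove [sbkql] add [pdt,wmqv] -> 14 lines: eiamv ztipj bqvs imln xuia mnyu pdt wmqv osn pum tps nboy puk lva
Hunk 4: at line 10 remove [nboy] add [tdak] -> 14 lines: eiamv ztipj bqvs imln xuia mnyu pdt wmqv osn pum tps tdak puk lva
Hunk 5: at line 6 remove [pdt,wmqv,osn] add [exo,ooci,sxkey] -> 14 lines: eiamv ztipj bqvs imln xuia mnyu exo ooci sxkey pum tps tdak puk lva
Hunk 6: at line 6 remove [ooci] add [ief,opul] -> 15 lines: eiamv ztipj bqvs imln xuia mnyu exo ief opul sxkey pum tps tdak puk lva
Final line count: 15

Answer: 15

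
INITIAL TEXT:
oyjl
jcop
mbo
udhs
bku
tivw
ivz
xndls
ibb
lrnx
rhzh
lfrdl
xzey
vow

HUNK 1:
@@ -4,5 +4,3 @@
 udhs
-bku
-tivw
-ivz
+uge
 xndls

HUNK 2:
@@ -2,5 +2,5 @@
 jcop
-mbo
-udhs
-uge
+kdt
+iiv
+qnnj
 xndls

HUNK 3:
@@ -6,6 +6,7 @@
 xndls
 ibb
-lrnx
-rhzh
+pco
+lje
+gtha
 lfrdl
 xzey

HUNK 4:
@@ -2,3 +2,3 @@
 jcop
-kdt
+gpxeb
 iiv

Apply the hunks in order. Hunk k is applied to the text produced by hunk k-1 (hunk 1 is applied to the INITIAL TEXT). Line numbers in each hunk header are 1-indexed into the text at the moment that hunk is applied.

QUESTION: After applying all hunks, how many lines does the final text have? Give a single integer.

Answer: 13

Derivation:
Hunk 1: at line 4 remove [bku,tivw,ivz] add [uge] -> 12 lines: oyjl jcop mbo udhs uge xndls ibb lrnx rhzh lfrdl xzey vow
Hunk 2: at line 2 remove [mbo,udhs,uge] add [kdt,iiv,qnnj] -> 12 lines: oyjl jcop kdt iiv qnnj xndls ibb lrnx rhzh lfrdl xzey vow
Hunk 3: at line 6 remove [lrnx,rhzh] add [pco,lje,gtha] -> 13 lines: oyjl jcop kdt iiv qnnj xndls ibb pco lje gtha lfrdl xzey vow
Hunk 4: at line 2 remove [kdt] add [gpxeb] -> 13 lines: oyjl jcop gpxeb iiv qnnj xndls ibb pco lje gtha lfrdl xzey vow
Final line count: 13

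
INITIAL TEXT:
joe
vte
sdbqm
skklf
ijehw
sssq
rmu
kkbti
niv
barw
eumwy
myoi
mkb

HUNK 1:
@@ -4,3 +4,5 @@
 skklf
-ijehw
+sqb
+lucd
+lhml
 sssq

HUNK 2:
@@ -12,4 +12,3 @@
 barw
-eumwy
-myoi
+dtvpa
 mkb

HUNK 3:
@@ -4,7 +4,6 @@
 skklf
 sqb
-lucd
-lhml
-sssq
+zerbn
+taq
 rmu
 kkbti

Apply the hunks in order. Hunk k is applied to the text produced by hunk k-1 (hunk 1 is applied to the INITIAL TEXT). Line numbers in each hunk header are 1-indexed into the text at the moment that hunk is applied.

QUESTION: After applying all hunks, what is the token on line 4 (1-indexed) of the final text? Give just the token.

Hunk 1: at line 4 remove [ijehw] add [sqb,lucd,lhml] -> 15 lines: joe vte sdbqm skklf sqb lucd lhml sssq rmu kkbti niv barw eumwy myoi mkb
Hunk 2: at line 12 remove [eumwy,myoi] add [dtvpa] -> 14 lines: joe vte sdbqm skklf sqb lucd lhml sssq rmu kkbti niv barw dtvpa mkb
Hunk 3: at line 4 remove [lucd,lhml,sssq] add [zerbn,taq] -> 13 lines: joe vte sdbqm skklf sqb zerbn taq rmu kkbti niv barw dtvpa mkb
Final line 4: skklf

Answer: skklf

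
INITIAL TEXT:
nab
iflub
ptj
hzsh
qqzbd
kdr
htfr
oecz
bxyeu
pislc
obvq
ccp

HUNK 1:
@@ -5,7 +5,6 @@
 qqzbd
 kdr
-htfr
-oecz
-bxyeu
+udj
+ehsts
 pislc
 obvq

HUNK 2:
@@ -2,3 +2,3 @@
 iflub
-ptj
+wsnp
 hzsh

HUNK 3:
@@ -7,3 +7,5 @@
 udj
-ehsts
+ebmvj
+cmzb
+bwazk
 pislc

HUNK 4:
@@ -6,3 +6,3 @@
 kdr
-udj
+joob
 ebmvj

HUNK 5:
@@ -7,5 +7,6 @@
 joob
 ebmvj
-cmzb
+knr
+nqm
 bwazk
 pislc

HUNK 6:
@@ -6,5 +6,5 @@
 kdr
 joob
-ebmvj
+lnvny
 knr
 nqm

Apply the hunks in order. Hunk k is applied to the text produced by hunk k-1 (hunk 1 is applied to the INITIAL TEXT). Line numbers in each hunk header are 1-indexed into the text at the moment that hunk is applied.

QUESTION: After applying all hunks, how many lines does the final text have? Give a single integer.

Hunk 1: at line 5 remove [htfr,oecz,bxyeu] add [udj,ehsts] -> 11 lines: nab iflub ptj hzsh qqzbd kdr udj ehsts pislc obvq ccp
Hunk 2: at line 2 remove [ptj] add [wsnp] -> 11 lines: nab iflub wsnp hzsh qqzbd kdr udj ehsts pislc obvq ccp
Hunk 3: at line 7 remove [ehsts] add [ebmvj,cmzb,bwazk] -> 13 lines: nab iflub wsnp hzsh qqzbd kdr udj ebmvj cmzb bwazk pislc obvq ccp
Hunk 4: at line 6 remove [udj] add [joob] -> 13 lines: nab iflub wsnp hzsh qqzbd kdr joob ebmvj cmzb bwazk pislc obvq ccp
Hunk 5: at line 7 remove [cmzb] add [knr,nqm] -> 14 lines: nab iflub wsnp hzsh qqzbd kdr joob ebmvj knr nqm bwazk pislc obvq ccp
Hunk 6: at line 6 remove [ebmvj] add [lnvny] -> 14 lines: nab iflub wsnp hzsh qqzbd kdr joob lnvny knr nqm bwazk pislc obvq ccp
Final line count: 14

Answer: 14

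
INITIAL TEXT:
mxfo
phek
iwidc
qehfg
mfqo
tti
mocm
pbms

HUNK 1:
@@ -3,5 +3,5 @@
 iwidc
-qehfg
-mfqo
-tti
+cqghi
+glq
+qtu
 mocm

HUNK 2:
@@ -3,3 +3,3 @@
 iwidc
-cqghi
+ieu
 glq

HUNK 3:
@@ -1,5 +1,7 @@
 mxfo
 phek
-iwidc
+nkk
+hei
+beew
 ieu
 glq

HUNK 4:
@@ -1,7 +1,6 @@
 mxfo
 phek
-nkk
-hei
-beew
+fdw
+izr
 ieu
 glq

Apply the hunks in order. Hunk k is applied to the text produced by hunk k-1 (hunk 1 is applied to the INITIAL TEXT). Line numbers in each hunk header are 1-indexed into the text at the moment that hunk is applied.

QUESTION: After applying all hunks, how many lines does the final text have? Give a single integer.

Hunk 1: at line 3 remove [qehfg,mfqo,tti] add [cqghi,glq,qtu] -> 8 lines: mxfo phek iwidc cqghi glq qtu mocm pbms
Hunk 2: at line 3 remove [cqghi] add [ieu] -> 8 lines: mxfo phek iwidc ieu glq qtu mocm pbms
Hunk 3: at line 1 remove [iwidc] add [nkk,hei,beew] -> 10 lines: mxfo phek nkk hei beew ieu glq qtu mocm pbms
Hunk 4: at line 1 remove [nkk,hei,beew] add [fdw,izr] -> 9 lines: mxfo phek fdw izr ieu glq qtu mocm pbms
Final line count: 9

Answer: 9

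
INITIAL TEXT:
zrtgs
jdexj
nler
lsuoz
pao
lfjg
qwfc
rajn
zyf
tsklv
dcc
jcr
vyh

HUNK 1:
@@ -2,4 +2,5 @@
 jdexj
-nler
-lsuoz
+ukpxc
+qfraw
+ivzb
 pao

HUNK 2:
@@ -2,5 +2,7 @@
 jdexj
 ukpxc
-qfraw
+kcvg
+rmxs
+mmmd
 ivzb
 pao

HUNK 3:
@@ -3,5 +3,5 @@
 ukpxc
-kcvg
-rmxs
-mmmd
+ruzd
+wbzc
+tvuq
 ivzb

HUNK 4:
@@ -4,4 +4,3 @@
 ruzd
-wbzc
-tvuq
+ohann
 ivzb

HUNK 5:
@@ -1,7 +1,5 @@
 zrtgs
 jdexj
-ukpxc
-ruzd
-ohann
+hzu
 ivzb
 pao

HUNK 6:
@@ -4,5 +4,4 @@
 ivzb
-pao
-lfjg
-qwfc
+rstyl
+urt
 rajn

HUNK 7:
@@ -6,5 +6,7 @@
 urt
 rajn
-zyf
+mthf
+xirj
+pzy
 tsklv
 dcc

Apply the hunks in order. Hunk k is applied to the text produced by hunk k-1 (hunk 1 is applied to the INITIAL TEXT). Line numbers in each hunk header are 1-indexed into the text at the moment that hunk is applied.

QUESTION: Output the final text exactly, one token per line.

Hunk 1: at line 2 remove [nler,lsuoz] add [ukpxc,qfraw,ivzb] -> 14 lines: zrtgs jdexj ukpxc qfraw ivzb pao lfjg qwfc rajn zyf tsklv dcc jcr vyh
Hunk 2: at line 2 remove [qfraw] add [kcvg,rmxs,mmmd] -> 16 lines: zrtgs jdexj ukpxc kcvg rmxs mmmd ivzb pao lfjg qwfc rajn zyf tsklv dcc jcr vyh
Hunk 3: at line 3 remove [kcvg,rmxs,mmmd] add [ruzd,wbzc,tvuq] -> 16 lines: zrtgs jdexj ukpxc ruzd wbzc tvuq ivzb pao lfjg qwfc rajn zyf tsklv dcc jcr vyh
Hunk 4: at line 4 remove [wbzc,tvuq] add [ohann] -> 15 lines: zrtgs jdexj ukpxc ruzd ohann ivzb pao lfjg qwfc rajn zyf tsklv dcc jcr vyh
Hunk 5: at line 1 remove [ukpxc,ruzd,ohann] add [hzu] -> 13 lines: zrtgs jdexj hzu ivzb pao lfjg qwfc rajn zyf tsklv dcc jcr vyh
Hunk 6: at line 4 remove [pao,lfjg,qwfc] add [rstyl,urt] -> 12 lines: zrtgs jdexj hzu ivzb rstyl urt rajn zyf tsklv dcc jcr vyh
Hunk 7: at line 6 remove [zyf] add [mthf,xirj,pzy] -> 14 lines: zrtgs jdexj hzu ivzb rstyl urt rajn mthf xirj pzy tsklv dcc jcr vyh

Answer: zrtgs
jdexj
hzu
ivzb
rstyl
urt
rajn
mthf
xirj
pzy
tsklv
dcc
jcr
vyh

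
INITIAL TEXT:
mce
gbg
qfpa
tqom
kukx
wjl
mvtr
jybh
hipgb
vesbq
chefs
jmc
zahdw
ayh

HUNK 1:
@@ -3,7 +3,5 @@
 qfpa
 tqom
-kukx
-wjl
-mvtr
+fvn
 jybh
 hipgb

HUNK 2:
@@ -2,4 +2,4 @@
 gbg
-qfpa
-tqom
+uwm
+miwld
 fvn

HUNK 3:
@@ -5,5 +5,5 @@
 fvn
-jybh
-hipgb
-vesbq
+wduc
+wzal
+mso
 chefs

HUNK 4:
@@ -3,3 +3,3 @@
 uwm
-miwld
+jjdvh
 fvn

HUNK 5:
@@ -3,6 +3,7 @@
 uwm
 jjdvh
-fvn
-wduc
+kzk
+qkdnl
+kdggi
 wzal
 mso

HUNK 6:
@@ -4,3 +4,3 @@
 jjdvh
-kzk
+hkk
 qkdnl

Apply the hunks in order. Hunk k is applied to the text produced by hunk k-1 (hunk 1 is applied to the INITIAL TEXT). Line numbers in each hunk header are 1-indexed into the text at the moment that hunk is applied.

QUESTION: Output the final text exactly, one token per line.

Answer: mce
gbg
uwm
jjdvh
hkk
qkdnl
kdggi
wzal
mso
chefs
jmc
zahdw
ayh

Derivation:
Hunk 1: at line 3 remove [kukx,wjl,mvtr] add [fvn] -> 12 lines: mce gbg qfpa tqom fvn jybh hipgb vesbq chefs jmc zahdw ayh
Hunk 2: at line 2 remove [qfpa,tqom] add [uwm,miwld] -> 12 lines: mce gbg uwm miwld fvn jybh hipgb vesbq chefs jmc zahdw ayh
Hunk 3: at line 5 remove [jybh,hipgb,vesbq] add [wduc,wzal,mso] -> 12 lines: mce gbg uwm miwld fvn wduc wzal mso chefs jmc zahdw ayh
Hunk 4: at line 3 remove [miwld] add [jjdvh] -> 12 lines: mce gbg uwm jjdvh fvn wduc wzal mso chefs jmc zahdw ayh
Hunk 5: at line 3 remove [fvn,wduc] add [kzk,qkdnl,kdggi] -> 13 lines: mce gbg uwm jjdvh kzk qkdnl kdggi wzal mso chefs jmc zahdw ayh
Hunk 6: at line 4 remove [kzk] add [hkk] -> 13 lines: mce gbg uwm jjdvh hkk qkdnl kdggi wzal mso chefs jmc zahdw ayh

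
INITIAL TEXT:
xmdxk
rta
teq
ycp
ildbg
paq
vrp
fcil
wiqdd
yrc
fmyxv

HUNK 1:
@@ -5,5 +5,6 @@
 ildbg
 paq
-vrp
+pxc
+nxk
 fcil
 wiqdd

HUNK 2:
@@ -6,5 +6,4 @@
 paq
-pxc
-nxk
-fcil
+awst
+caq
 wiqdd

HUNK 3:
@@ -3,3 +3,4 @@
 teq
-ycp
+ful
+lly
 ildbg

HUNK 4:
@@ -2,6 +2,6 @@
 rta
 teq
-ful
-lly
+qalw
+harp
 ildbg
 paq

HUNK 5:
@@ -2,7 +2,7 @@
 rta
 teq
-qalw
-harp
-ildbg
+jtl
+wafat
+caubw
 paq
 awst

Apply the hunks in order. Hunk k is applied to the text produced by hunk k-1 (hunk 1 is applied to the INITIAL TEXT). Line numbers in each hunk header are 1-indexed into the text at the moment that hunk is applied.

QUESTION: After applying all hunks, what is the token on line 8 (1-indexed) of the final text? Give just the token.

Hunk 1: at line 5 remove [vrp] add [pxc,nxk] -> 12 lines: xmdxk rta teq ycp ildbg paq pxc nxk fcil wiqdd yrc fmyxv
Hunk 2: at line 6 remove [pxc,nxk,fcil] add [awst,caq] -> 11 lines: xmdxk rta teq ycp ildbg paq awst caq wiqdd yrc fmyxv
Hunk 3: at line 3 remove [ycp] add [ful,lly] -> 12 lines: xmdxk rta teq ful lly ildbg paq awst caq wiqdd yrc fmyxv
Hunk 4: at line 2 remove [ful,lly] add [qalw,harp] -> 12 lines: xmdxk rta teq qalw harp ildbg paq awst caq wiqdd yrc fmyxv
Hunk 5: at line 2 remove [qalw,harp,ildbg] add [jtl,wafat,caubw] -> 12 lines: xmdxk rta teq jtl wafat caubw paq awst caq wiqdd yrc fmyxv
Final line 8: awst

Answer: awst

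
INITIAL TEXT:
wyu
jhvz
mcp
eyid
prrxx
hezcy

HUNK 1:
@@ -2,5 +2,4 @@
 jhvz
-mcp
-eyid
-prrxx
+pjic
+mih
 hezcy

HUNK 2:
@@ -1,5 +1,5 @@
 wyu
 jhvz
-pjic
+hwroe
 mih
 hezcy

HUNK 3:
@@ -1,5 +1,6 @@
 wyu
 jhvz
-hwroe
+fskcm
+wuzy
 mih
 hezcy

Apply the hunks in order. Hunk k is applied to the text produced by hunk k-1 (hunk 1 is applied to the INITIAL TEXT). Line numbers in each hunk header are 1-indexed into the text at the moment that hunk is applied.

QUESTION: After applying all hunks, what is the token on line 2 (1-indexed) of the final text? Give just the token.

Answer: jhvz

Derivation:
Hunk 1: at line 2 remove [mcp,eyid,prrxx] add [pjic,mih] -> 5 lines: wyu jhvz pjic mih hezcy
Hunk 2: at line 1 remove [pjic] add [hwroe] -> 5 lines: wyu jhvz hwroe mih hezcy
Hunk 3: at line 1 remove [hwroe] add [fskcm,wuzy] -> 6 lines: wyu jhvz fskcm wuzy mih hezcy
Final line 2: jhvz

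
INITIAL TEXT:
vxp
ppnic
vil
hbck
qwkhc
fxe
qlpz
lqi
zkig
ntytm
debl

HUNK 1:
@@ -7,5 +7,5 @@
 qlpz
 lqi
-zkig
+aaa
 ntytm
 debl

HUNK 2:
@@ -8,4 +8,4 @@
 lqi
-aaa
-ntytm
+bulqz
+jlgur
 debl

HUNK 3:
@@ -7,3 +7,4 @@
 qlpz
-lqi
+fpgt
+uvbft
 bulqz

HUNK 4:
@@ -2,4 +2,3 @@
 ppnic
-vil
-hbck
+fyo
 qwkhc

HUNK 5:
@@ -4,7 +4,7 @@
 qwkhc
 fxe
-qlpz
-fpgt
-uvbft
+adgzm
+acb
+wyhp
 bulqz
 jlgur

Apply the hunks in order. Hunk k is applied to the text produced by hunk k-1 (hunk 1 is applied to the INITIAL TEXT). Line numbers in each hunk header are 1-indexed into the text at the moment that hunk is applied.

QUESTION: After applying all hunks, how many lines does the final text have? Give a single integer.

Hunk 1: at line 7 remove [zkig] add [aaa] -> 11 lines: vxp ppnic vil hbck qwkhc fxe qlpz lqi aaa ntytm debl
Hunk 2: at line 8 remove [aaa,ntytm] add [bulqz,jlgur] -> 11 lines: vxp ppnic vil hbck qwkhc fxe qlpz lqi bulqz jlgur debl
Hunk 3: at line 7 remove [lqi] add [fpgt,uvbft] -> 12 lines: vxp ppnic vil hbck qwkhc fxe qlpz fpgt uvbft bulqz jlgur debl
Hunk 4: at line 2 remove [vil,hbck] add [fyo] -> 11 lines: vxp ppnic fyo qwkhc fxe qlpz fpgt uvbft bulqz jlgur debl
Hunk 5: at line 4 remove [qlpz,fpgt,uvbft] add [adgzm,acb,wyhp] -> 11 lines: vxp ppnic fyo qwkhc fxe adgzm acb wyhp bulqz jlgur debl
Final line count: 11

Answer: 11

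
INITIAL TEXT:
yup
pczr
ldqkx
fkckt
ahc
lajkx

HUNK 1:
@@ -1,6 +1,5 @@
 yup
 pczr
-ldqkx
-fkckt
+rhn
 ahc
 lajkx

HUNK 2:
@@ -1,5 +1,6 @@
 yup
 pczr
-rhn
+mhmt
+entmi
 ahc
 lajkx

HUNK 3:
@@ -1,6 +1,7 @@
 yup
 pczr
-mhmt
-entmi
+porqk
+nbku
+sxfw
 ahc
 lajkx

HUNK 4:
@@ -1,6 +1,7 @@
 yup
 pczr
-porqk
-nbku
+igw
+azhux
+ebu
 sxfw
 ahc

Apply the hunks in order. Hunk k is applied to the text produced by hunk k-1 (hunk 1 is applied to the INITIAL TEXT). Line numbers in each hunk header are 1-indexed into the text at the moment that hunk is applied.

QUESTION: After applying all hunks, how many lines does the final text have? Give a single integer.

Hunk 1: at line 1 remove [ldqkx,fkckt] add [rhn] -> 5 lines: yup pczr rhn ahc lajkx
Hunk 2: at line 1 remove [rhn] add [mhmt,entmi] -> 6 lines: yup pczr mhmt entmi ahc lajkx
Hunk 3: at line 1 remove [mhmt,entmi] add [porqk,nbku,sxfw] -> 7 lines: yup pczr porqk nbku sxfw ahc lajkx
Hunk 4: at line 1 remove [porqk,nbku] add [igw,azhux,ebu] -> 8 lines: yup pczr igw azhux ebu sxfw ahc lajkx
Final line count: 8

Answer: 8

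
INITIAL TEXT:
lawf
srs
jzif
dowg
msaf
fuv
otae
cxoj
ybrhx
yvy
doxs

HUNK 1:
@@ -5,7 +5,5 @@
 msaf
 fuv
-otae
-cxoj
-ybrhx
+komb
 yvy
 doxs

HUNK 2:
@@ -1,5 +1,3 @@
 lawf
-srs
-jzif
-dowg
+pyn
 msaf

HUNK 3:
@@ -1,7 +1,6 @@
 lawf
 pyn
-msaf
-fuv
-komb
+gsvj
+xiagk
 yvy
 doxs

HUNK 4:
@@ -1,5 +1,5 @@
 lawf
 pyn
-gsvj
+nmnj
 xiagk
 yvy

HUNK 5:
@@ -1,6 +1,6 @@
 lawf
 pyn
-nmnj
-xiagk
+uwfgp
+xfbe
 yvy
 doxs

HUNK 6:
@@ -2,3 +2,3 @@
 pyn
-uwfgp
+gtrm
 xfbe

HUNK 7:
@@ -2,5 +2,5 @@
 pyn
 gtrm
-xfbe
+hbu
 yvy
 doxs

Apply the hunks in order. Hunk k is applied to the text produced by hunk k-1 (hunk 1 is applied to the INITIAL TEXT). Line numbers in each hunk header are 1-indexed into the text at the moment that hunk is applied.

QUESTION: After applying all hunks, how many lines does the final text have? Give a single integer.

Hunk 1: at line 5 remove [otae,cxoj,ybrhx] add [komb] -> 9 lines: lawf srs jzif dowg msaf fuv komb yvy doxs
Hunk 2: at line 1 remove [srs,jzif,dowg] add [pyn] -> 7 lines: lawf pyn msaf fuv komb yvy doxs
Hunk 3: at line 1 remove [msaf,fuv,komb] add [gsvj,xiagk] -> 6 lines: lawf pyn gsvj xiagk yvy doxs
Hunk 4: at line 1 remove [gsvj] add [nmnj] -> 6 lines: lawf pyn nmnj xiagk yvy doxs
Hunk 5: at line 1 remove [nmnj,xiagk] add [uwfgp,xfbe] -> 6 lines: lawf pyn uwfgp xfbe yvy doxs
Hunk 6: at line 2 remove [uwfgp] add [gtrm] -> 6 lines: lawf pyn gtrm xfbe yvy doxs
Hunk 7: at line 2 remove [xfbe] add [hbu] -> 6 lines: lawf pyn gtrm hbu yvy doxs
Final line count: 6

Answer: 6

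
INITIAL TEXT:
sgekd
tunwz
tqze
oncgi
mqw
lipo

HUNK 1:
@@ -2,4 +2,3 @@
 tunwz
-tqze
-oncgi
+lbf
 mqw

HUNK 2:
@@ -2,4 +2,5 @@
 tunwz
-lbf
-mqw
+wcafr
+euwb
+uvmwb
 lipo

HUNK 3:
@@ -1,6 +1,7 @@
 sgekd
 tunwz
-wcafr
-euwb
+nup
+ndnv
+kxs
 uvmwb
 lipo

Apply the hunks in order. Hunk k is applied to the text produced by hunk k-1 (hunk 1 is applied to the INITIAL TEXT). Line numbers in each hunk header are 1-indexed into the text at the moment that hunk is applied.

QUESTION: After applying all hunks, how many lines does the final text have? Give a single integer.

Hunk 1: at line 2 remove [tqze,oncgi] add [lbf] -> 5 lines: sgekd tunwz lbf mqw lipo
Hunk 2: at line 2 remove [lbf,mqw] add [wcafr,euwb,uvmwb] -> 6 lines: sgekd tunwz wcafr euwb uvmwb lipo
Hunk 3: at line 1 remove [wcafr,euwb] add [nup,ndnv,kxs] -> 7 lines: sgekd tunwz nup ndnv kxs uvmwb lipo
Final line count: 7

Answer: 7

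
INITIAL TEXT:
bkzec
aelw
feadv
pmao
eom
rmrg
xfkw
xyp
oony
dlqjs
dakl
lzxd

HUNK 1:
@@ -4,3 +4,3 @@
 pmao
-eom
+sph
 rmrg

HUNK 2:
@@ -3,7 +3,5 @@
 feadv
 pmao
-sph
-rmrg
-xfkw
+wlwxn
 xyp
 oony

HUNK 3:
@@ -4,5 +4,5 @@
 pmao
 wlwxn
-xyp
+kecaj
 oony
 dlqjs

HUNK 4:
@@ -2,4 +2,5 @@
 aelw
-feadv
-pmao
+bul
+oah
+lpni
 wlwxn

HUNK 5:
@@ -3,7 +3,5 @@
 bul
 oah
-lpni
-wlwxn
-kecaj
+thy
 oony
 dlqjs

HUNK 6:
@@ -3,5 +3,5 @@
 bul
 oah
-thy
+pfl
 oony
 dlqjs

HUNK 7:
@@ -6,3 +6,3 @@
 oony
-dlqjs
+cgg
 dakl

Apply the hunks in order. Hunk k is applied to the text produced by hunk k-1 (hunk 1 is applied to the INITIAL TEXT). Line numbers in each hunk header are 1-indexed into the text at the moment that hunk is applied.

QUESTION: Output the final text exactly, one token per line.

Answer: bkzec
aelw
bul
oah
pfl
oony
cgg
dakl
lzxd

Derivation:
Hunk 1: at line 4 remove [eom] add [sph] -> 12 lines: bkzec aelw feadv pmao sph rmrg xfkw xyp oony dlqjs dakl lzxd
Hunk 2: at line 3 remove [sph,rmrg,xfkw] add [wlwxn] -> 10 lines: bkzec aelw feadv pmao wlwxn xyp oony dlqjs dakl lzxd
Hunk 3: at line 4 remove [xyp] add [kecaj] -> 10 lines: bkzec aelw feadv pmao wlwxn kecaj oony dlqjs dakl lzxd
Hunk 4: at line 2 remove [feadv,pmao] add [bul,oah,lpni] -> 11 lines: bkzec aelw bul oah lpni wlwxn kecaj oony dlqjs dakl lzxd
Hunk 5: at line 3 remove [lpni,wlwxn,kecaj] add [thy] -> 9 lines: bkzec aelw bul oah thy oony dlqjs dakl lzxd
Hunk 6: at line 3 remove [thy] add [pfl] -> 9 lines: bkzec aelw bul oah pfl oony dlqjs dakl lzxd
Hunk 7: at line 6 remove [dlqjs] add [cgg] -> 9 lines: bkzec aelw bul oah pfl oony cgg dakl lzxd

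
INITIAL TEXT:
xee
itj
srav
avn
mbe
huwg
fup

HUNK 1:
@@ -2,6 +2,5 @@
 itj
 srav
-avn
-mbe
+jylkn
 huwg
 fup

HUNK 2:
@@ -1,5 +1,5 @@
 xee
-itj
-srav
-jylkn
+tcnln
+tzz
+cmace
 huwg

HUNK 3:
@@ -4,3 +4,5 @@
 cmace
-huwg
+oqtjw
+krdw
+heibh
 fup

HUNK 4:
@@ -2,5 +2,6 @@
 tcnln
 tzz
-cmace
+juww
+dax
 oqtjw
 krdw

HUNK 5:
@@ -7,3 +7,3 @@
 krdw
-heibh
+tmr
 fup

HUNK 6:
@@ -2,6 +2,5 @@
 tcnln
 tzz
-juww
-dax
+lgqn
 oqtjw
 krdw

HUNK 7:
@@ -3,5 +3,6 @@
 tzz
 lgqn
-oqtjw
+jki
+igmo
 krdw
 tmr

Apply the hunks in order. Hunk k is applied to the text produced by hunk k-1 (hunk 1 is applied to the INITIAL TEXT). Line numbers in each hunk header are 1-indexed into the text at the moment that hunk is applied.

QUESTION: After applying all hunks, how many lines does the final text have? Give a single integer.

Answer: 9

Derivation:
Hunk 1: at line 2 remove [avn,mbe] add [jylkn] -> 6 lines: xee itj srav jylkn huwg fup
Hunk 2: at line 1 remove [itj,srav,jylkn] add [tcnln,tzz,cmace] -> 6 lines: xee tcnln tzz cmace huwg fup
Hunk 3: at line 4 remove [huwg] add [oqtjw,krdw,heibh] -> 8 lines: xee tcnln tzz cmace oqtjw krdw heibh fup
Hunk 4: at line 2 remove [cmace] add [juww,dax] -> 9 lines: xee tcnln tzz juww dax oqtjw krdw heibh fup
Hunk 5: at line 7 remove [heibh] add [tmr] -> 9 lines: xee tcnln tzz juww dax oqtjw krdw tmr fup
Hunk 6: at line 2 remove [juww,dax] add [lgqn] -> 8 lines: xee tcnln tzz lgqn oqtjw krdw tmr fup
Hunk 7: at line 3 remove [oqtjw] add [jki,igmo] -> 9 lines: xee tcnln tzz lgqn jki igmo krdw tmr fup
Final line count: 9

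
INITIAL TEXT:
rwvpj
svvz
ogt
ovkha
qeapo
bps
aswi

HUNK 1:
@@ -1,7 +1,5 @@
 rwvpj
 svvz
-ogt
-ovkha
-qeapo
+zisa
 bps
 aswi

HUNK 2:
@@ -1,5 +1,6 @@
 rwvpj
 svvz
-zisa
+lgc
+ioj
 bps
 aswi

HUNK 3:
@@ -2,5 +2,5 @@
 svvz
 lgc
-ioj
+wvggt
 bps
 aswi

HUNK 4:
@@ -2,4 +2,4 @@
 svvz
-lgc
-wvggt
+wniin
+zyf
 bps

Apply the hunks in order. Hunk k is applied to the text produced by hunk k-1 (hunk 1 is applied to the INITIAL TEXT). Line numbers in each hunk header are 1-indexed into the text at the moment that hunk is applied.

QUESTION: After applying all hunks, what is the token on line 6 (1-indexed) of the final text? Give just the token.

Hunk 1: at line 1 remove [ogt,ovkha,qeapo] add [zisa] -> 5 lines: rwvpj svvz zisa bps aswi
Hunk 2: at line 1 remove [zisa] add [lgc,ioj] -> 6 lines: rwvpj svvz lgc ioj bps aswi
Hunk 3: at line 2 remove [ioj] add [wvggt] -> 6 lines: rwvpj svvz lgc wvggt bps aswi
Hunk 4: at line 2 remove [lgc,wvggt] add [wniin,zyf] -> 6 lines: rwvpj svvz wniin zyf bps aswi
Final line 6: aswi

Answer: aswi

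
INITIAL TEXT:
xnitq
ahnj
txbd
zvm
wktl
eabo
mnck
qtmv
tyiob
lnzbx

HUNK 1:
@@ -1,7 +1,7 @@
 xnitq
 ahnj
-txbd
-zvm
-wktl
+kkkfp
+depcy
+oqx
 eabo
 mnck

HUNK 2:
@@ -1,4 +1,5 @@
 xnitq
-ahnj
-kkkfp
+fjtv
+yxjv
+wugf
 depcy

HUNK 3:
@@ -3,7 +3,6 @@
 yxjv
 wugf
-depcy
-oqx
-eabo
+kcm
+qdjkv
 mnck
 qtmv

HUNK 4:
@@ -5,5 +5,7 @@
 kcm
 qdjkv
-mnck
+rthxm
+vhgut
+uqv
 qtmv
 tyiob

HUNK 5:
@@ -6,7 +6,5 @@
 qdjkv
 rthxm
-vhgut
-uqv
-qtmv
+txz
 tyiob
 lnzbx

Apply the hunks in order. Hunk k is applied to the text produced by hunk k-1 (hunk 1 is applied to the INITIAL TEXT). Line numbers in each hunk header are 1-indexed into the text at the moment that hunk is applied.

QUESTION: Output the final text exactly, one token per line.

Hunk 1: at line 1 remove [txbd,zvm,wktl] add [kkkfp,depcy,oqx] -> 10 lines: xnitq ahnj kkkfp depcy oqx eabo mnck qtmv tyiob lnzbx
Hunk 2: at line 1 remove [ahnj,kkkfp] add [fjtv,yxjv,wugf] -> 11 lines: xnitq fjtv yxjv wugf depcy oqx eabo mnck qtmv tyiob lnzbx
Hunk 3: at line 3 remove [depcy,oqx,eabo] add [kcm,qdjkv] -> 10 lines: xnitq fjtv yxjv wugf kcm qdjkv mnck qtmv tyiob lnzbx
Hunk 4: at line 5 remove [mnck] add [rthxm,vhgut,uqv] -> 12 lines: xnitq fjtv yxjv wugf kcm qdjkv rthxm vhgut uqv qtmv tyiob lnzbx
Hunk 5: at line 6 remove [vhgut,uqv,qtmv] add [txz] -> 10 lines: xnitq fjtv yxjv wugf kcm qdjkv rthxm txz tyiob lnzbx

Answer: xnitq
fjtv
yxjv
wugf
kcm
qdjkv
rthxm
txz
tyiob
lnzbx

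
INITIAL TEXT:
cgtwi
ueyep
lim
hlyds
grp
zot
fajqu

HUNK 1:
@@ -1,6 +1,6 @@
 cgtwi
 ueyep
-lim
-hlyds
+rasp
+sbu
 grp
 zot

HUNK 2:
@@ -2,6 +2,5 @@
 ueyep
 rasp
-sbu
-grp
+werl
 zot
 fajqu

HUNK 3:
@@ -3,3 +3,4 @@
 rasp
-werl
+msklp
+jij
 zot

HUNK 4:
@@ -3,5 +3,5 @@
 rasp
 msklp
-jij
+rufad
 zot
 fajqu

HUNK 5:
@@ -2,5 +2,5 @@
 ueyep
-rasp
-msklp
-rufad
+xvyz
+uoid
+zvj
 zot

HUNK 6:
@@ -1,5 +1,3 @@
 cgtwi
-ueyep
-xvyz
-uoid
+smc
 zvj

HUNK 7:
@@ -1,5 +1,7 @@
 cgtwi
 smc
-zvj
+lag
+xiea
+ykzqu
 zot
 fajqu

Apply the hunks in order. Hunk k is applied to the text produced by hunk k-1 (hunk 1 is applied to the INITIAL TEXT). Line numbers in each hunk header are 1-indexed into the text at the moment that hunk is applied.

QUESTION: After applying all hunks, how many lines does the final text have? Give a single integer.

Hunk 1: at line 1 remove [lim,hlyds] add [rasp,sbu] -> 7 lines: cgtwi ueyep rasp sbu grp zot fajqu
Hunk 2: at line 2 remove [sbu,grp] add [werl] -> 6 lines: cgtwi ueyep rasp werl zot fajqu
Hunk 3: at line 3 remove [werl] add [msklp,jij] -> 7 lines: cgtwi ueyep rasp msklp jij zot fajqu
Hunk 4: at line 3 remove [jij] add [rufad] -> 7 lines: cgtwi ueyep rasp msklp rufad zot fajqu
Hunk 5: at line 2 remove [rasp,msklp,rufad] add [xvyz,uoid,zvj] -> 7 lines: cgtwi ueyep xvyz uoid zvj zot fajqu
Hunk 6: at line 1 remove [ueyep,xvyz,uoid] add [smc] -> 5 lines: cgtwi smc zvj zot fajqu
Hunk 7: at line 1 remove [zvj] add [lag,xiea,ykzqu] -> 7 lines: cgtwi smc lag xiea ykzqu zot fajqu
Final line count: 7

Answer: 7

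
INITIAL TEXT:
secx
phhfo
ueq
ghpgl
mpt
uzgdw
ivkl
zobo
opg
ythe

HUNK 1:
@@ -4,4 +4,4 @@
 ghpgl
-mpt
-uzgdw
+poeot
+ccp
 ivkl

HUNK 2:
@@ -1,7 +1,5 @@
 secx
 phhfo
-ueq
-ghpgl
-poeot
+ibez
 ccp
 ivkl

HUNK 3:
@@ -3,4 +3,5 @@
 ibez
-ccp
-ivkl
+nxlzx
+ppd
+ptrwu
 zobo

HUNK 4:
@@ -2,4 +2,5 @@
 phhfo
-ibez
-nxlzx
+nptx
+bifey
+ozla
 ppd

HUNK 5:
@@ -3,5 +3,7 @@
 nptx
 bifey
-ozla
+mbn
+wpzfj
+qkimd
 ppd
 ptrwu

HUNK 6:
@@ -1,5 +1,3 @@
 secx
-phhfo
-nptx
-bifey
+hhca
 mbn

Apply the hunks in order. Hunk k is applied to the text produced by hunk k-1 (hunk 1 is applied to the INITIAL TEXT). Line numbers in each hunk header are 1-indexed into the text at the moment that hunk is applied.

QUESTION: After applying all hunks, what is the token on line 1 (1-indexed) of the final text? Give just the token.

Hunk 1: at line 4 remove [mpt,uzgdw] add [poeot,ccp] -> 10 lines: secx phhfo ueq ghpgl poeot ccp ivkl zobo opg ythe
Hunk 2: at line 1 remove [ueq,ghpgl,poeot] add [ibez] -> 8 lines: secx phhfo ibez ccp ivkl zobo opg ythe
Hunk 3: at line 3 remove [ccp,ivkl] add [nxlzx,ppd,ptrwu] -> 9 lines: secx phhfo ibez nxlzx ppd ptrwu zobo opg ythe
Hunk 4: at line 2 remove [ibez,nxlzx] add [nptx,bifey,ozla] -> 10 lines: secx phhfo nptx bifey ozla ppd ptrwu zobo opg ythe
Hunk 5: at line 3 remove [ozla] add [mbn,wpzfj,qkimd] -> 12 lines: secx phhfo nptx bifey mbn wpzfj qkimd ppd ptrwu zobo opg ythe
Hunk 6: at line 1 remove [phhfo,nptx,bifey] add [hhca] -> 10 lines: secx hhca mbn wpzfj qkimd ppd ptrwu zobo opg ythe
Final line 1: secx

Answer: secx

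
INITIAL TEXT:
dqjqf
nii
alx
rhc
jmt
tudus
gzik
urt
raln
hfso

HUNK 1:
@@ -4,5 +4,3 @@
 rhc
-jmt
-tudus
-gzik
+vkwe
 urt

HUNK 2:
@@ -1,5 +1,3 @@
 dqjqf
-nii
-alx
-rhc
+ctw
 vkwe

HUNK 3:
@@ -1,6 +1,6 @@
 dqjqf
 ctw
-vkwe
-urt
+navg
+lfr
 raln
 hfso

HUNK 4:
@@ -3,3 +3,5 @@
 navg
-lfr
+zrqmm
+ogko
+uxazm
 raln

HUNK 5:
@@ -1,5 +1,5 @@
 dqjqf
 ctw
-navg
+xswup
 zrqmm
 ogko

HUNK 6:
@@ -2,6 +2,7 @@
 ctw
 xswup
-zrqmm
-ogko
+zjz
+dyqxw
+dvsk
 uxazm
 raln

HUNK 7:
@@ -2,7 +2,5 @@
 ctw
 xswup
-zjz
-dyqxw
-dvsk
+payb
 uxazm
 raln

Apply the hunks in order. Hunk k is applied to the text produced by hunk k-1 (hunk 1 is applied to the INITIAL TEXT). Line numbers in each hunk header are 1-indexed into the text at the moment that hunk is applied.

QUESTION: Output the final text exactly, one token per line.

Hunk 1: at line 4 remove [jmt,tudus,gzik] add [vkwe] -> 8 lines: dqjqf nii alx rhc vkwe urt raln hfso
Hunk 2: at line 1 remove [nii,alx,rhc] add [ctw] -> 6 lines: dqjqf ctw vkwe urt raln hfso
Hunk 3: at line 1 remove [vkwe,urt] add [navg,lfr] -> 6 lines: dqjqf ctw navg lfr raln hfso
Hunk 4: at line 3 remove [lfr] add [zrqmm,ogko,uxazm] -> 8 lines: dqjqf ctw navg zrqmm ogko uxazm raln hfso
Hunk 5: at line 1 remove [navg] add [xswup] -> 8 lines: dqjqf ctw xswup zrqmm ogko uxazm raln hfso
Hunk 6: at line 2 remove [zrqmm,ogko] add [zjz,dyqxw,dvsk] -> 9 lines: dqjqf ctw xswup zjz dyqxw dvsk uxazm raln hfso
Hunk 7: at line 2 remove [zjz,dyqxw,dvsk] add [payb] -> 7 lines: dqjqf ctw xswup payb uxazm raln hfso

Answer: dqjqf
ctw
xswup
payb
uxazm
raln
hfso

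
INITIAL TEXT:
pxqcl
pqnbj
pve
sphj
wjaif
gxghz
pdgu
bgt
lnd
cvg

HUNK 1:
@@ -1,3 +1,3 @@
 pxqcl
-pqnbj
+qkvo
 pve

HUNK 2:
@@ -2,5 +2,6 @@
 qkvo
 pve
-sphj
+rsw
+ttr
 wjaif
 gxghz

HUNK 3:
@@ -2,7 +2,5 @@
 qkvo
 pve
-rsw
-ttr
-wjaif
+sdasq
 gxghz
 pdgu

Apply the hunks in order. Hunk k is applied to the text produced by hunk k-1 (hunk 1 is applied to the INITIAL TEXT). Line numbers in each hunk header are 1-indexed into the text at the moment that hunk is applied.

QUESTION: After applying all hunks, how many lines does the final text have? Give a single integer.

Hunk 1: at line 1 remove [pqnbj] add [qkvo] -> 10 lines: pxqcl qkvo pve sphj wjaif gxghz pdgu bgt lnd cvg
Hunk 2: at line 2 remove [sphj] add [rsw,ttr] -> 11 lines: pxqcl qkvo pve rsw ttr wjaif gxghz pdgu bgt lnd cvg
Hunk 3: at line 2 remove [rsw,ttr,wjaif] add [sdasq] -> 9 lines: pxqcl qkvo pve sdasq gxghz pdgu bgt lnd cvg
Final line count: 9

Answer: 9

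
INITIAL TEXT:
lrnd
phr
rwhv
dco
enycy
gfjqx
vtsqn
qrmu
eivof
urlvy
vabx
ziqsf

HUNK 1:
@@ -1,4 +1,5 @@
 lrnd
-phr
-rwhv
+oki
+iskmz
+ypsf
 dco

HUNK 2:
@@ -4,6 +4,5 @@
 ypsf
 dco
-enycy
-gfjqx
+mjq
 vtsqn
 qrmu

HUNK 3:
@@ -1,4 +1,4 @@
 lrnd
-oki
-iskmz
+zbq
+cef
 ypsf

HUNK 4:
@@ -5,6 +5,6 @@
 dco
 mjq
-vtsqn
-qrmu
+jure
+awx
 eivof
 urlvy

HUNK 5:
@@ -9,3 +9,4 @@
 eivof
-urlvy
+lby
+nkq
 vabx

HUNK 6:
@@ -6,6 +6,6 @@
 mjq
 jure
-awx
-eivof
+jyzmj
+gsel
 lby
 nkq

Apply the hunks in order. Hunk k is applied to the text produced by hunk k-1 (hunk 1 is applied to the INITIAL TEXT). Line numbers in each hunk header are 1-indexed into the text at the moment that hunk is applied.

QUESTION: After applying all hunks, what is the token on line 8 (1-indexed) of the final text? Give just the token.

Answer: jyzmj

Derivation:
Hunk 1: at line 1 remove [phr,rwhv] add [oki,iskmz,ypsf] -> 13 lines: lrnd oki iskmz ypsf dco enycy gfjqx vtsqn qrmu eivof urlvy vabx ziqsf
Hunk 2: at line 4 remove [enycy,gfjqx] add [mjq] -> 12 lines: lrnd oki iskmz ypsf dco mjq vtsqn qrmu eivof urlvy vabx ziqsf
Hunk 3: at line 1 remove [oki,iskmz] add [zbq,cef] -> 12 lines: lrnd zbq cef ypsf dco mjq vtsqn qrmu eivof urlvy vabx ziqsf
Hunk 4: at line 5 remove [vtsqn,qrmu] add [jure,awx] -> 12 lines: lrnd zbq cef ypsf dco mjq jure awx eivof urlvy vabx ziqsf
Hunk 5: at line 9 remove [urlvy] add [lby,nkq] -> 13 lines: lrnd zbq cef ypsf dco mjq jure awx eivof lby nkq vabx ziqsf
Hunk 6: at line 6 remove [awx,eivof] add [jyzmj,gsel] -> 13 lines: lrnd zbq cef ypsf dco mjq jure jyzmj gsel lby nkq vabx ziqsf
Final line 8: jyzmj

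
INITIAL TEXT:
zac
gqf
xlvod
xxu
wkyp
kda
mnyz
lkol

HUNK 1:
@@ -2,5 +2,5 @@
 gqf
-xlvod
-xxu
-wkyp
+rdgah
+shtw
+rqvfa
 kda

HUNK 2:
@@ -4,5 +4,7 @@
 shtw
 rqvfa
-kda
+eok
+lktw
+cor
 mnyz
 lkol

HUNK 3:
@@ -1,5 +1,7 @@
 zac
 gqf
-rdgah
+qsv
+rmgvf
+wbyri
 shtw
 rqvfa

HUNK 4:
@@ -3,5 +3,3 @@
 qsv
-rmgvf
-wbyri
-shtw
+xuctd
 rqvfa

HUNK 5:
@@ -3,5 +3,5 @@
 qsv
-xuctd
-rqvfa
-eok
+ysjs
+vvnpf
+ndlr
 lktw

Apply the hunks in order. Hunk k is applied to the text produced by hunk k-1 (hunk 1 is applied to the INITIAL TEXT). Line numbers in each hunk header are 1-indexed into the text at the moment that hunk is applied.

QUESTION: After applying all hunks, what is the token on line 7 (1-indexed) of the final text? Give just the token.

Hunk 1: at line 2 remove [xlvod,xxu,wkyp] add [rdgah,shtw,rqvfa] -> 8 lines: zac gqf rdgah shtw rqvfa kda mnyz lkol
Hunk 2: at line 4 remove [kda] add [eok,lktw,cor] -> 10 lines: zac gqf rdgah shtw rqvfa eok lktw cor mnyz lkol
Hunk 3: at line 1 remove [rdgah] add [qsv,rmgvf,wbyri] -> 12 lines: zac gqf qsv rmgvf wbyri shtw rqvfa eok lktw cor mnyz lkol
Hunk 4: at line 3 remove [rmgvf,wbyri,shtw] add [xuctd] -> 10 lines: zac gqf qsv xuctd rqvfa eok lktw cor mnyz lkol
Hunk 5: at line 3 remove [xuctd,rqvfa,eok] add [ysjs,vvnpf,ndlr] -> 10 lines: zac gqf qsv ysjs vvnpf ndlr lktw cor mnyz lkol
Final line 7: lktw

Answer: lktw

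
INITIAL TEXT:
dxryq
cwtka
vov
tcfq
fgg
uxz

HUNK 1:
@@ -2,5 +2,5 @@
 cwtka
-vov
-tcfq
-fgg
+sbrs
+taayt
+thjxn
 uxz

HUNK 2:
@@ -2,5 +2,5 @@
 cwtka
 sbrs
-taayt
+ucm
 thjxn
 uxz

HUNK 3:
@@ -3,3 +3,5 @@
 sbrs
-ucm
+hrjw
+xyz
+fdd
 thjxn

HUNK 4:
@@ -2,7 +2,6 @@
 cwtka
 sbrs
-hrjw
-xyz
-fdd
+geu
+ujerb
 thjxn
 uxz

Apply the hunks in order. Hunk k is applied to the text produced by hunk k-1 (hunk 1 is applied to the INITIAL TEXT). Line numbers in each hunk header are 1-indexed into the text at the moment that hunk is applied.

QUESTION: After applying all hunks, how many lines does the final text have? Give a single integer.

Hunk 1: at line 2 remove [vov,tcfq,fgg] add [sbrs,taayt,thjxn] -> 6 lines: dxryq cwtka sbrs taayt thjxn uxz
Hunk 2: at line 2 remove [taayt] add [ucm] -> 6 lines: dxryq cwtka sbrs ucm thjxn uxz
Hunk 3: at line 3 remove [ucm] add [hrjw,xyz,fdd] -> 8 lines: dxryq cwtka sbrs hrjw xyz fdd thjxn uxz
Hunk 4: at line 2 remove [hrjw,xyz,fdd] add [geu,ujerb] -> 7 lines: dxryq cwtka sbrs geu ujerb thjxn uxz
Final line count: 7

Answer: 7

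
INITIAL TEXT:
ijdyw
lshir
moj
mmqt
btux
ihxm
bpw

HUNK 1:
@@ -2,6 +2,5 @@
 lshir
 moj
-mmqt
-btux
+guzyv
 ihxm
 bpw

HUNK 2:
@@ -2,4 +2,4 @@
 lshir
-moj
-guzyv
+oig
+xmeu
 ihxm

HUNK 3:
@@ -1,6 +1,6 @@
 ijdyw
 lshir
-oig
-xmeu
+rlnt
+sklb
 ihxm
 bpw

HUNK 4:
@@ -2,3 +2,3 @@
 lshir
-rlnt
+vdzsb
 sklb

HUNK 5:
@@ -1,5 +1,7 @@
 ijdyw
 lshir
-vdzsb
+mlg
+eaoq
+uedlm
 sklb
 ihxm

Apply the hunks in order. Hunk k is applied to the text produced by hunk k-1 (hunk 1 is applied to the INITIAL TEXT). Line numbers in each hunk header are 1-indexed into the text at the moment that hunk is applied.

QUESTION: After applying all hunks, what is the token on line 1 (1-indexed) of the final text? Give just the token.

Answer: ijdyw

Derivation:
Hunk 1: at line 2 remove [mmqt,btux] add [guzyv] -> 6 lines: ijdyw lshir moj guzyv ihxm bpw
Hunk 2: at line 2 remove [moj,guzyv] add [oig,xmeu] -> 6 lines: ijdyw lshir oig xmeu ihxm bpw
Hunk 3: at line 1 remove [oig,xmeu] add [rlnt,sklb] -> 6 lines: ijdyw lshir rlnt sklb ihxm bpw
Hunk 4: at line 2 remove [rlnt] add [vdzsb] -> 6 lines: ijdyw lshir vdzsb sklb ihxm bpw
Hunk 5: at line 1 remove [vdzsb] add [mlg,eaoq,uedlm] -> 8 lines: ijdyw lshir mlg eaoq uedlm sklb ihxm bpw
Final line 1: ijdyw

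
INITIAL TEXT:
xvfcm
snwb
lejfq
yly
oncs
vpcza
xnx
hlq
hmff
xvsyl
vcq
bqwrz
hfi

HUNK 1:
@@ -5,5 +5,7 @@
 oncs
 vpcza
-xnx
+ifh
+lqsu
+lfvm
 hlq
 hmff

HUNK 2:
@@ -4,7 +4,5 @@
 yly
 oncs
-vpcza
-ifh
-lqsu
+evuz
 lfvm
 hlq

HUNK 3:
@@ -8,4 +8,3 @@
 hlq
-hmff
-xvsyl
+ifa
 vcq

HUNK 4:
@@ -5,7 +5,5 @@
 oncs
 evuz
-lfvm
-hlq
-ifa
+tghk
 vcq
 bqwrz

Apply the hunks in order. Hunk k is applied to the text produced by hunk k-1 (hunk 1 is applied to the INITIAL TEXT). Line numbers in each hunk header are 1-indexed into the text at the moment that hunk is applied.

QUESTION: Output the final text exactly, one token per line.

Answer: xvfcm
snwb
lejfq
yly
oncs
evuz
tghk
vcq
bqwrz
hfi

Derivation:
Hunk 1: at line 5 remove [xnx] add [ifh,lqsu,lfvm] -> 15 lines: xvfcm snwb lejfq yly oncs vpcza ifh lqsu lfvm hlq hmff xvsyl vcq bqwrz hfi
Hunk 2: at line 4 remove [vpcza,ifh,lqsu] add [evuz] -> 13 lines: xvfcm snwb lejfq yly oncs evuz lfvm hlq hmff xvsyl vcq bqwrz hfi
Hunk 3: at line 8 remove [hmff,xvsyl] add [ifa] -> 12 lines: xvfcm snwb lejfq yly oncs evuz lfvm hlq ifa vcq bqwrz hfi
Hunk 4: at line 5 remove [lfvm,hlq,ifa] add [tghk] -> 10 lines: xvfcm snwb lejfq yly oncs evuz tghk vcq bqwrz hfi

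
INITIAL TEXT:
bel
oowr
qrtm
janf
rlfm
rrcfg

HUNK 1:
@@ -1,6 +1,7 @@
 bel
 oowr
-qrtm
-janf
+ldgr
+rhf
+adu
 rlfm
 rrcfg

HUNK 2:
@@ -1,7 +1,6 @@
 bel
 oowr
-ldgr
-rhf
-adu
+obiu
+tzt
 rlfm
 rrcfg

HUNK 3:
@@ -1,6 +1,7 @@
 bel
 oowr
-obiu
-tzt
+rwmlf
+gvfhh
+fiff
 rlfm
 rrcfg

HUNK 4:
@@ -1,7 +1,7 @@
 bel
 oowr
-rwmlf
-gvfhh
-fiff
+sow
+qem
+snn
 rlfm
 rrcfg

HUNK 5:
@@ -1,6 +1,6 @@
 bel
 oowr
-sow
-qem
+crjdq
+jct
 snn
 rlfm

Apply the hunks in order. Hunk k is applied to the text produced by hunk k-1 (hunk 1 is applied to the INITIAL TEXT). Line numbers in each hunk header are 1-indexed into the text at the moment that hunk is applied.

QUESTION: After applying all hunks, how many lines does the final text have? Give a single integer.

Hunk 1: at line 1 remove [qrtm,janf] add [ldgr,rhf,adu] -> 7 lines: bel oowr ldgr rhf adu rlfm rrcfg
Hunk 2: at line 1 remove [ldgr,rhf,adu] add [obiu,tzt] -> 6 lines: bel oowr obiu tzt rlfm rrcfg
Hunk 3: at line 1 remove [obiu,tzt] add [rwmlf,gvfhh,fiff] -> 7 lines: bel oowr rwmlf gvfhh fiff rlfm rrcfg
Hunk 4: at line 1 remove [rwmlf,gvfhh,fiff] add [sow,qem,snn] -> 7 lines: bel oowr sow qem snn rlfm rrcfg
Hunk 5: at line 1 remove [sow,qem] add [crjdq,jct] -> 7 lines: bel oowr crjdq jct snn rlfm rrcfg
Final line count: 7

Answer: 7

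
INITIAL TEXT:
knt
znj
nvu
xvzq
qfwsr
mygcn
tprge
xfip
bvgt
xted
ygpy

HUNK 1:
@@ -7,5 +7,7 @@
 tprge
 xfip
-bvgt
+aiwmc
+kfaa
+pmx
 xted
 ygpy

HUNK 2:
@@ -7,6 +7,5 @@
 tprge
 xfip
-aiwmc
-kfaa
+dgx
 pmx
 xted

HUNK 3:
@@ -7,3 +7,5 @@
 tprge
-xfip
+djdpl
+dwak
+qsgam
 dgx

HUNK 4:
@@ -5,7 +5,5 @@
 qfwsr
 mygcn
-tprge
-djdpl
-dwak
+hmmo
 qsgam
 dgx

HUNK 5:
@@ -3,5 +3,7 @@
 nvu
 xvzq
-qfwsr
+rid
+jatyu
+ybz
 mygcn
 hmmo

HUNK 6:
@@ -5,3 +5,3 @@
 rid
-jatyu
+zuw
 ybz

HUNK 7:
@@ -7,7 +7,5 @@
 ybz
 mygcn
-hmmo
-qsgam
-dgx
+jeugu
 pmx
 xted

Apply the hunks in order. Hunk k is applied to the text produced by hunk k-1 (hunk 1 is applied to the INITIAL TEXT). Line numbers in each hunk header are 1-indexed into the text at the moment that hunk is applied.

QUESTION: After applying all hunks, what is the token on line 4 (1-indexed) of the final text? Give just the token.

Answer: xvzq

Derivation:
Hunk 1: at line 7 remove [bvgt] add [aiwmc,kfaa,pmx] -> 13 lines: knt znj nvu xvzq qfwsr mygcn tprge xfip aiwmc kfaa pmx xted ygpy
Hunk 2: at line 7 remove [aiwmc,kfaa] add [dgx] -> 12 lines: knt znj nvu xvzq qfwsr mygcn tprge xfip dgx pmx xted ygpy
Hunk 3: at line 7 remove [xfip] add [djdpl,dwak,qsgam] -> 14 lines: knt znj nvu xvzq qfwsr mygcn tprge djdpl dwak qsgam dgx pmx xted ygpy
Hunk 4: at line 5 remove [tprge,djdpl,dwak] add [hmmo] -> 12 lines: knt znj nvu xvzq qfwsr mygcn hmmo qsgam dgx pmx xted ygpy
Hunk 5: at line 3 remove [qfwsr] add [rid,jatyu,ybz] -> 14 lines: knt znj nvu xvzq rid jatyu ybz mygcn hmmo qsgam dgx pmx xted ygpy
Hunk 6: at line 5 remove [jatyu] add [zuw] -> 14 lines: knt znj nvu xvzq rid zuw ybz mygcn hmmo qsgam dgx pmx xted ygpy
Hunk 7: at line 7 remove [hmmo,qsgam,dgx] add [jeugu] -> 12 lines: knt znj nvu xvzq rid zuw ybz mygcn jeugu pmx xted ygpy
Final line 4: xvzq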